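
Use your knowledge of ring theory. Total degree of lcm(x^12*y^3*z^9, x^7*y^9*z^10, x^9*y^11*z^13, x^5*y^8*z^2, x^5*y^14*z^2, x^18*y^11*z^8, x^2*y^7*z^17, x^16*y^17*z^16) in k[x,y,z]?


lcm = componentwise max:
x: max(12,7,9,5,5,18,2,16)=18
y: max(3,9,11,8,14,11,7,17)=17
z: max(9,10,13,2,2,8,17,16)=17
Total=18+17+17=52


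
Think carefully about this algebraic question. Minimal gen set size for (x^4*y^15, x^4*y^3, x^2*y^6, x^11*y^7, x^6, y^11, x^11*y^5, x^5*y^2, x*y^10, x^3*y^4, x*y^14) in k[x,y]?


Remove redundant (divisible by others).
x^11*y^5 redundant.
x*y^14 redundant.
x^11*y^7 redundant.
x^4*y^15 redundant.
Min: x^6, x^5*y^2, x^4*y^3, x^3*y^4, x^2*y^6, x*y^10, y^11
Count=7


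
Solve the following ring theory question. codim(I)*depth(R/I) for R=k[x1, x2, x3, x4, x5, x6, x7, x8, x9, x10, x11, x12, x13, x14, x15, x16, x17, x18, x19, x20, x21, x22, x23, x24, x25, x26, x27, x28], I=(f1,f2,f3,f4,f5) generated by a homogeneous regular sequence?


codim=5, depth=dim(R/I)=28-5=23
Product=5*23=115


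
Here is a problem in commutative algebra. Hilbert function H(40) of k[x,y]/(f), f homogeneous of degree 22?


H(t)=d for t>=d-1.
d=22, t=40
H(40)=22


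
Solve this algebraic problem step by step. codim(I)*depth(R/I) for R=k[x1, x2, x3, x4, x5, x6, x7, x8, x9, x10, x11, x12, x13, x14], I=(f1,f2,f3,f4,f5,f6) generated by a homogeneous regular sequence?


codim=6, depth=dim(R/I)=14-6=8
Product=6*8=48


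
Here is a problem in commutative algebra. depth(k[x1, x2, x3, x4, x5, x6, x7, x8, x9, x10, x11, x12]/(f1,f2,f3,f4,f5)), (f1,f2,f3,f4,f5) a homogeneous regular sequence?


depth(R)=12
depth(R/I)=12-5=7


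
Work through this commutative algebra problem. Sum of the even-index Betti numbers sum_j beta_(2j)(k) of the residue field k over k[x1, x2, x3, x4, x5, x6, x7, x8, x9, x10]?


Koszul resolution: beta_i(k)=C(n,i), n=10
sum_even C(10,i) = 2^(n-1) = 2^9 = 512


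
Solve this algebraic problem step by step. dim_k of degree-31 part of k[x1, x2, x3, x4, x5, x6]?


C(d+n-1,n-1)=C(36,5)=376992


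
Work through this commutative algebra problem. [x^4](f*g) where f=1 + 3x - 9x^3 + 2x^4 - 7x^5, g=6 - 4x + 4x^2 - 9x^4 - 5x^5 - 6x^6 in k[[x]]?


[x^4] = sum a_i*b_j, i+j=4
  1*-9=-9
  -9*-4=36
  2*6=12
Sum=39


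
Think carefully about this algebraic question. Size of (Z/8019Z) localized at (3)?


3-primary part: 8019=3^6*11
Size=3^6=729


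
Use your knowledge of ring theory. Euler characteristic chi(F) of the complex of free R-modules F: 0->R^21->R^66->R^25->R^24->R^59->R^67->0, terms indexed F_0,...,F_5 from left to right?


chi = sum (-1)^i * rank:
(-1)^0*21=21
(-1)^1*66=-66
(-1)^2*25=25
(-1)^3*24=-24
(-1)^4*59=59
(-1)^5*67=-67
chi=-52


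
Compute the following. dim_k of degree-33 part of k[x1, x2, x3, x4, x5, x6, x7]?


C(d+n-1,n-1)=C(39,6)=3262623


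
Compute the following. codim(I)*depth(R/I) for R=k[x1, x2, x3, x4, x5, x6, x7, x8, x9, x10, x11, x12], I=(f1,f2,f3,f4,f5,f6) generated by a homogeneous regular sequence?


codim=6, depth=dim(R/I)=12-6=6
Product=6*6=36


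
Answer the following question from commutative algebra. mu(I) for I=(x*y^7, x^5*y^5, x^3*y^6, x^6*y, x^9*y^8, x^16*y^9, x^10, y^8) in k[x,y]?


Remove redundant (divisible by others).
x^16*y^9 redundant.
x^9*y^8 redundant.
Min: x^10, x^6*y, x^5*y^5, x^3*y^6, x*y^7, y^8
Count=6


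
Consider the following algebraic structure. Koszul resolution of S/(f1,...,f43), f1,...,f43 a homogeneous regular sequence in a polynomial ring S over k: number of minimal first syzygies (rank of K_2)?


Regular sequence => Koszul complex is the minimal free resolution.
Syz_1 minimally generated by Koszul relations f_i*e_j - f_j*e_i (i<j): mu(Syz_1) = beta_2 = C(m,2) = m(m-1)/2
m=43
43*42/2 = 903


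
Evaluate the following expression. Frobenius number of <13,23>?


gcd(13,23)=1 => F=ab-a-b=13*23-13-23=299-36=263


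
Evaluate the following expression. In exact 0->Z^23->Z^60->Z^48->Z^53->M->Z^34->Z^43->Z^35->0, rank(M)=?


Alt sum=0:
(-1)^0*23 + (-1)^1*60 + (-1)^2*48 + (-1)^3*53 + (-1)^4*? + (-1)^5*34 + (-1)^6*43 + (-1)^7*35=0
rank(M)=68


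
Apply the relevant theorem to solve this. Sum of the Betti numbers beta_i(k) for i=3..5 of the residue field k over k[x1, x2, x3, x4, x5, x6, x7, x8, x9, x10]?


Koszul resolution: beta_i(k)=C(n,i), n=10
C(10,3)=120, C(10,4)=210, C(10,5)=252
Sum=582


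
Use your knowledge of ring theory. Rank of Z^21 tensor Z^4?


rank(M(x)N) = rank(M)*rank(N)
21*4 = 84


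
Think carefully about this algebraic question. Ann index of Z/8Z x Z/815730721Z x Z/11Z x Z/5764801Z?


Exponent = lcm of the cyclic orders; pairwise coprime => product.
2^3*13^8*11^1*7^8=8*815730721*11*5764801=413822224301333848


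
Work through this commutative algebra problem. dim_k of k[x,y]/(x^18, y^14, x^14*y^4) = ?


k[x,y]/I, I = (x^18, y^14, x^14*y^4)
Rect: 18x14=252. Corner: (18-14)x(14-4)=40.
dim = 252-40 = 212


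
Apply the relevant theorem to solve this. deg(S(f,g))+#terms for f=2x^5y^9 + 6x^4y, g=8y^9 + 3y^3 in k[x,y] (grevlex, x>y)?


LT(f)=2x^5y^9, LT(g)=8y^9
lcm(LM)=x^5y^9
S(f,g) (scaled by 16 to clear denominators) = 8*f - 2x^5*g = -6x^5y^3 + 48x^4y
2 terms, deg 8.
8+2=10


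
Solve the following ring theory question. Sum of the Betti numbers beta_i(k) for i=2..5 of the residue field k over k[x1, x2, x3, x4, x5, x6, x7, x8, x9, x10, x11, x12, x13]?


Koszul resolution: beta_i(k)=C(n,i), n=13
C(13,2)=78, C(13,3)=286, C(13,4)=715, C(13,5)=1287
Sum=2366


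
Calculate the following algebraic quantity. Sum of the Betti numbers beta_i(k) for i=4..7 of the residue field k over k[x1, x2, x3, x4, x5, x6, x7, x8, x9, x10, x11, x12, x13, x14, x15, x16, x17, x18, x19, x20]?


Koszul resolution: beta_i(k)=C(n,i), n=20
C(20,4)=4845, C(20,5)=15504, C(20,6)=38760, C(20,7)=77520
Sum=136629


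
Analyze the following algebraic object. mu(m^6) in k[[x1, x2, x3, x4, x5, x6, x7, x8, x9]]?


C(n+d-1,d)=C(14,6)=3003


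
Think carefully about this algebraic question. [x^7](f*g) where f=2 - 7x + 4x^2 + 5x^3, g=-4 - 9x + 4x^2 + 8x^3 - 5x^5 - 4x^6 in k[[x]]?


[x^7] = sum a_i*b_j, i+j=7
  -7*-4=28
  4*-5=-20
Sum=8


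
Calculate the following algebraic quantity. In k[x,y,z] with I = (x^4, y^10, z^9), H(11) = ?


Need i<4, j<10, k<9 with i+j+k=11.
For each i, j ranges over max(0,11-i-8)..min(9,11-i):
  i=0: j in [3,9] -> 7
  i=1: j in [2,9] -> 8
  i=2: j in [1,9] -> 9
  i=3: j in [0,8] -> 9
H(11) = 7+8+9+9 = 33


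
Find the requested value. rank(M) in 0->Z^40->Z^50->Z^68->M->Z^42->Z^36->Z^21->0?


Alt sum=0:
(-1)^0*40 + (-1)^1*50 + (-1)^2*68 + (-1)^3*? + (-1)^4*42 + (-1)^5*36 + (-1)^6*21=0
rank(M)=85


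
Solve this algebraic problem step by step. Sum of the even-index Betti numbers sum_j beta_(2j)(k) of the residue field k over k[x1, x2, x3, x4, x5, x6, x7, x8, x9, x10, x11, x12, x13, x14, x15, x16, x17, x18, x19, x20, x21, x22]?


Koszul resolution: beta_i(k)=C(n,i), n=22
sum_even C(22,i) = 2^(n-1) = 2^21 = 2097152


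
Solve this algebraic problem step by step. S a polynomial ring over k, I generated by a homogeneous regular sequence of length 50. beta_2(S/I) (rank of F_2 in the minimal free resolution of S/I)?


Regular sequence => Koszul complex is the minimal free resolution.
Syz_1 minimally generated by Koszul relations f_i*e_j - f_j*e_i (i<j): mu(Syz_1) = beta_2 = C(m,2) = m(m-1)/2
m=50
50*49/2 = 1225


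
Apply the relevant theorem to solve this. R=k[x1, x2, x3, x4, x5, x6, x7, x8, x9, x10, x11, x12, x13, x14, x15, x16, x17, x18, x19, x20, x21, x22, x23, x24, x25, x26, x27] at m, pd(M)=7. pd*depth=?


pd+depth=27
depth=27-7=20
pd*depth=7*20=140


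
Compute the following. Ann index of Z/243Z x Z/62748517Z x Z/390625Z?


Exponent = lcm of the cyclic orders; pairwise coprime => product.
3^5*13^7*5^8=243*62748517*390625=5956206887109375


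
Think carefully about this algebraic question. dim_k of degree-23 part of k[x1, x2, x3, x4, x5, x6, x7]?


C(d+n-1,n-1)=C(29,6)=475020


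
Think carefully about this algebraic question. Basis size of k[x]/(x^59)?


Basis: 1,x,...,x^58
dim=59


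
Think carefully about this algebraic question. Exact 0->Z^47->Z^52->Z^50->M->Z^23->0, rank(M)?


Alt sum=0:
(-1)^0*47 + (-1)^1*52 + (-1)^2*50 + (-1)^3*? + (-1)^4*23=0
rank(M)=68


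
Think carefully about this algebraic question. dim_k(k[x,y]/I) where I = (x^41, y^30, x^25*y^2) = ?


k[x,y]/I, I = (x^41, y^30, x^25*y^2)
Rect: 41x30=1230. Corner: (41-25)x(30-2)=448.
dim = 1230-448 = 782


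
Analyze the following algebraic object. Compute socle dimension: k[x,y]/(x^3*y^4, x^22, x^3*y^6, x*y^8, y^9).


Socle = ann(m) = span of standard monomials u with x*u, y*u in I (staircase corners).
Redundant generators: x^3*y^6
Minimal generators: x^22, x^3*y^4, x*y^8, y^9
Corners: y^8, x^2y^7, x^21y^3
Socle dim=3


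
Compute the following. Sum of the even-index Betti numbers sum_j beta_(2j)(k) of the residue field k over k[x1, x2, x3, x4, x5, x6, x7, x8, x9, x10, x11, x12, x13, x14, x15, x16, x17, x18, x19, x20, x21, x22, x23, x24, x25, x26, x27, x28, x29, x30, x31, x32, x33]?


Koszul resolution: beta_i(k)=C(n,i), n=33
sum_even C(33,i) = 2^(n-1) = 2^32 = 4294967296


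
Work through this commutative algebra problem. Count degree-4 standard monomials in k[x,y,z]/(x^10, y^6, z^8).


Need i<10, j<6, k<8 with i+j+k=4.
For each i, j ranges over max(0,4-i-7)..min(5,4-i):
  i=0: j in [0,4] -> 5
  i=1: j in [0,3] -> 4
  i=2: j in [0,2] -> 3
  i=3: j in [0,1] -> 2
  i=4: j in [0,0] -> 1
H(4) = 5+4+3+2+1 = 15


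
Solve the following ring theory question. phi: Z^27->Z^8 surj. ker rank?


rank(ker) = 27-8 = 19


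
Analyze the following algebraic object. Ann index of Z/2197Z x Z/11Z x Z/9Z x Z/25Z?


Exponent = lcm of the cyclic orders; pairwise coprime => product.
13^3*11^1*3^2*5^2=2197*11*9*25=5437575


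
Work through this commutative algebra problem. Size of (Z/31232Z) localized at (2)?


2-primary part: 31232=2^9*61
Size=2^9=512


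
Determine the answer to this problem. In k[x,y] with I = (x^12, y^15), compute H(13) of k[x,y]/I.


k[x,y], I = (x^12, y^15), d = 13
Need i < 12 and d-i < 15.
Range: 0 <= i <= 11.
H(13) = 12


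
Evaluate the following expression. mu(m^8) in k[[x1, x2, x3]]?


C(n+d-1,d)=C(10,8)=45


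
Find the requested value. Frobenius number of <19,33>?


gcd(19,33)=1 => F=ab-a-b=19*33-19-33=627-52=575


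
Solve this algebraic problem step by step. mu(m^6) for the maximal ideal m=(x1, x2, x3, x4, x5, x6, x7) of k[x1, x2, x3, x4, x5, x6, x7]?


Graded Nakayama: mu(m^d) = dim_k (m^d/m^(d+1)) = #degree-6 monomials in 7 vars
C(n+d-1,d)=C(12,6)=924


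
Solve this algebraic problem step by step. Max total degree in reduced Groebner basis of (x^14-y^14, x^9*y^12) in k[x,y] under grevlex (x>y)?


LT(f1)=x^14, LT(f2)=x^9y^12, lcm=x^14y^12
S(f1,f2) = y^12*f1 - x^5*f2 = -y^26
Reduced GB = {f1, f2, y^26}; degrees 14, 21, 26
Max = 26


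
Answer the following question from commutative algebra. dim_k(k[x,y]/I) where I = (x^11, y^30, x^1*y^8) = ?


k[x,y]/I, I = (x^11, y^30, x^1*y^8)
Rect: 11x30=330. Corner: (11-1)x(30-8)=220.
dim = 330-220 = 110


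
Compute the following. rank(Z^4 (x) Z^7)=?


rank(M(x)N) = rank(M)*rank(N)
4*7 = 28


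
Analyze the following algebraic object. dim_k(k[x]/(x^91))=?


Basis: 1,x,...,x^90
dim=91


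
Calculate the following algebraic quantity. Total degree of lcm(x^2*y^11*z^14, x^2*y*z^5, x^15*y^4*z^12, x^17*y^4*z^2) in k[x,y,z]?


lcm = componentwise max:
x: max(2,2,15,17)=17
y: max(11,1,4,4)=11
z: max(14,5,12,2)=14
Total=17+11+14=42


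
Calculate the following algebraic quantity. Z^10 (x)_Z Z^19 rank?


rank(M(x)N) = rank(M)*rank(N)
10*19 = 190


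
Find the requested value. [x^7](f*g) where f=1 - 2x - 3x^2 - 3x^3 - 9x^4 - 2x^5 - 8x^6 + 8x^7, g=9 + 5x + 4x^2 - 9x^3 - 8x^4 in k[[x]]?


[x^7] = sum a_i*b_j, i+j=7
  -3*-8=24
  -9*-9=81
  -2*4=-8
  -8*5=-40
  8*9=72
Sum=129


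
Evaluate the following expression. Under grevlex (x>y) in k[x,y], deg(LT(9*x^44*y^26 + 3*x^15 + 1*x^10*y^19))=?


LT: 9*x^44*y^26
deg_x=44, deg_y=26
Total=44+26=70


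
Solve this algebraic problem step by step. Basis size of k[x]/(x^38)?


Basis: 1,x,...,x^37
dim=38


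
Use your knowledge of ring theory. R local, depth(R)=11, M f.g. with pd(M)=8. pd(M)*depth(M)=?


pd+depth=11
depth=11-8=3
pd*depth=8*3=24


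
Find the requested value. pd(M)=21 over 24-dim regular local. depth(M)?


pd+depth=depth(R)=24
depth=24-21=3


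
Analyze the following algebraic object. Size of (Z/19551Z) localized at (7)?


7-primary part: 19551=7^3*57
Size=7^3=343


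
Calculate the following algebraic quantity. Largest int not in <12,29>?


gcd(12,29)=1 => F=ab-a-b=12*29-12-29=348-41=307


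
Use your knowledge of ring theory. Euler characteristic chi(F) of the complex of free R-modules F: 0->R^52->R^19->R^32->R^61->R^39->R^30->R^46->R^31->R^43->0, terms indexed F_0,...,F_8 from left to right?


chi = sum (-1)^i * rank:
(-1)^0*52=52
(-1)^1*19=-19
(-1)^2*32=32
(-1)^3*61=-61
(-1)^4*39=39
(-1)^5*30=-30
(-1)^6*46=46
(-1)^7*31=-31
(-1)^8*43=43
chi=71


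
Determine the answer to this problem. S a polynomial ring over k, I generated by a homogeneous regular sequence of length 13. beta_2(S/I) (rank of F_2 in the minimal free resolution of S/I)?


Regular sequence => Koszul complex is the minimal free resolution.
Syz_1 minimally generated by Koszul relations f_i*e_j - f_j*e_i (i<j): mu(Syz_1) = beta_2 = C(m,2) = m(m-1)/2
m=13
13*12/2 = 78


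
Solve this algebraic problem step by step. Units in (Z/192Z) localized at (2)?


Local ring = Z/64Z.
phi(64) = 2^5*(2-1) = 32


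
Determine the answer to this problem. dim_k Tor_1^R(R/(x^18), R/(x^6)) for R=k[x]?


Tor_1(R/I,R/J)=(I cap J)/IJ=(x^18)/(x^24)
dim=24-18=min(18,6)=6


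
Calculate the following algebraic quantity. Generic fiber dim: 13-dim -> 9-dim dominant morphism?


dim(fiber)=dim(X)-dim(Y)=13-9=4


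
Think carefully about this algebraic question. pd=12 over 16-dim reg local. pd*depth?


pd+depth=16
depth=16-12=4
pd*depth=12*4=48


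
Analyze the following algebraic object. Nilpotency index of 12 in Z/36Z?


12^k mod 36:
k=1: 12
k=2: 0
First zero at k = 2


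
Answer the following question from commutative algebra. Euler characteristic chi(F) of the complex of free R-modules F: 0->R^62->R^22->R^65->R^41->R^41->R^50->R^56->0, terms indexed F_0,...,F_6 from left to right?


chi = sum (-1)^i * rank:
(-1)^0*62=62
(-1)^1*22=-22
(-1)^2*65=65
(-1)^3*41=-41
(-1)^4*41=41
(-1)^5*50=-50
(-1)^6*56=56
chi=111


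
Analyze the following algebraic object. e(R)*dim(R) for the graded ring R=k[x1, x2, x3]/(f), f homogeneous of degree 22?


e(R)=deg(f)=22, dim(R)=3-1=2
e*dim=22*2=44


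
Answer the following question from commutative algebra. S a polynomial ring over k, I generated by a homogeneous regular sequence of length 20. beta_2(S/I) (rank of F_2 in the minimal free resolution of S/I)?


Regular sequence => Koszul complex is the minimal free resolution.
Syz_1 minimally generated by Koszul relations f_i*e_j - f_j*e_i (i<j): mu(Syz_1) = beta_2 = C(m,2) = m(m-1)/2
m=20
20*19/2 = 190


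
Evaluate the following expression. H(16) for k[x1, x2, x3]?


C(d+n-1,n-1)=C(18,2)=153


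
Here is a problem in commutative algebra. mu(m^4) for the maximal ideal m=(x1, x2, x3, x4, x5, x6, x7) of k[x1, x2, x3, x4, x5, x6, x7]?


Graded Nakayama: mu(m^d) = dim_k (m^d/m^(d+1)) = #degree-4 monomials in 7 vars
C(n+d-1,d)=C(10,4)=210


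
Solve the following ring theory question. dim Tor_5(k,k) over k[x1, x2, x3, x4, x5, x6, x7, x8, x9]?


Koszul: C(n,i)=C(9,5)=126


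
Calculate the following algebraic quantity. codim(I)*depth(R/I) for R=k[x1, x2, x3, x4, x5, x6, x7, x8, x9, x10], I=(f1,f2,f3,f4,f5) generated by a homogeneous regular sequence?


codim=5, depth=dim(R/I)=10-5=5
Product=5*5=25


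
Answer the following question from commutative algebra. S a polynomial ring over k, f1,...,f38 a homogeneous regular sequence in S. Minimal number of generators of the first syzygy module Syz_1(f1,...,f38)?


Regular sequence => Koszul complex is the minimal free resolution.
Syz_1 minimally generated by Koszul relations f_i*e_j - f_j*e_i (i<j): mu(Syz_1) = beta_2 = C(m,2) = m(m-1)/2
m=38
38*37/2 = 703


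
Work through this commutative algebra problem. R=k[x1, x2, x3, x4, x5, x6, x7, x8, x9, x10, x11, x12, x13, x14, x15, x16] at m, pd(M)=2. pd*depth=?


pd+depth=16
depth=16-2=14
pd*depth=2*14=28


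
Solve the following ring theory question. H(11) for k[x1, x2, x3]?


C(d+n-1,n-1)=C(13,2)=78


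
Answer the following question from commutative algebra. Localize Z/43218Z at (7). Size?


7-primary part: 43218=7^4*18
Size=7^4=2401


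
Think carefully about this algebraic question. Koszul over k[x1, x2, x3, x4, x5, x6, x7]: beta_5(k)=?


C(n,i)=C(7,5)=21


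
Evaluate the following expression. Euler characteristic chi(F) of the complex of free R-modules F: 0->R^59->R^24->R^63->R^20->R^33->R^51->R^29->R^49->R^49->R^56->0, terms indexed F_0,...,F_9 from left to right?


chi = sum (-1)^i * rank:
(-1)^0*59=59
(-1)^1*24=-24
(-1)^2*63=63
(-1)^3*20=-20
(-1)^4*33=33
(-1)^5*51=-51
(-1)^6*29=29
(-1)^7*49=-49
(-1)^8*49=49
(-1)^9*56=-56
chi=33


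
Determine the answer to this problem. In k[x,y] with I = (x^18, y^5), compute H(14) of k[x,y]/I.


k[x,y], I = (x^18, y^5), d = 14
Need i < 18 and d-i < 5.
Range: 10 <= i <= 14.
H(14) = 5


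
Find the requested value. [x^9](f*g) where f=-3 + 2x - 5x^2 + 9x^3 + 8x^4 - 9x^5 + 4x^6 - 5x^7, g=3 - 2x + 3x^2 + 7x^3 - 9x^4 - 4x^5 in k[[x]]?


[x^9] = sum a_i*b_j, i+j=9
  8*-4=-32
  -9*-9=81
  4*7=28
  -5*3=-15
Sum=62


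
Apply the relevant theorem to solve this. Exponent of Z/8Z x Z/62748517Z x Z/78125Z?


Exponent = lcm of the cyclic orders; pairwise coprime => product.
2^3*13^7*5^7=8*62748517*78125=39217823125000


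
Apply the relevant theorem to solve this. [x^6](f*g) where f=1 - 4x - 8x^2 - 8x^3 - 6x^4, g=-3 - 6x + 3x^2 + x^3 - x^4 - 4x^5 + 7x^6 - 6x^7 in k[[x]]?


[x^6] = sum a_i*b_j, i+j=6
  1*7=7
  -4*-4=16
  -8*-1=8
  -8*1=-8
  -6*3=-18
Sum=5


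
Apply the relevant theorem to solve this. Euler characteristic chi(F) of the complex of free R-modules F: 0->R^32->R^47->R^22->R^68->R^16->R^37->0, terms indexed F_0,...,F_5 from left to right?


chi = sum (-1)^i * rank:
(-1)^0*32=32
(-1)^1*47=-47
(-1)^2*22=22
(-1)^3*68=-68
(-1)^4*16=16
(-1)^5*37=-37
chi=-82


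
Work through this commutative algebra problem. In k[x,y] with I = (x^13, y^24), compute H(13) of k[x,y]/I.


k[x,y], I = (x^13, y^24), d = 13
Need i < 13 and d-i < 24.
Range: 0 <= i <= 12.
H(13) = 13


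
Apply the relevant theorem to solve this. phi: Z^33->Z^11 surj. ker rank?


rank(ker) = 33-11 = 22


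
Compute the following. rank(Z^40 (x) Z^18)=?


rank(M(x)N) = rank(M)*rank(N)
40*18 = 720


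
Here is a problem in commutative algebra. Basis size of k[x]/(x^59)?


Basis: 1,x,...,x^58
dim=59


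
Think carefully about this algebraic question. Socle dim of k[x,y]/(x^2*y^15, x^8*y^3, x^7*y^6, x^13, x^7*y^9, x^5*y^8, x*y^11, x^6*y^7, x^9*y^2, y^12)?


Socle = ann(m) = span of standard monomials u with x*u, y*u in I (staircase corners).
Redundant generators: x^7*y^9, x^2*y^15
Minimal generators: x^13, x^9*y^2, x^8*y^3, x^7*y^6, x^6*y^7, x^5*y^8, x*y^11, y^12
Corners: y^11, x^4y^10, x^5y^7, x^6y^6, x^7y^5, x^8y^2, x^12y
Socle dim=7


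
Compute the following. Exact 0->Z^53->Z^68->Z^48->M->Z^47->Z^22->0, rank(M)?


Alt sum=0:
(-1)^0*53 + (-1)^1*68 + (-1)^2*48 + (-1)^3*? + (-1)^4*47 + (-1)^5*22=0
rank(M)=58


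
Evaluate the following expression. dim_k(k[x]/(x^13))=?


Basis: 1,x,...,x^12
dim=13


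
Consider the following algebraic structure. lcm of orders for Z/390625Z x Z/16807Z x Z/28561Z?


Exponent = lcm of the cyclic orders; pairwise coprime => product.
5^8*7^5*13^4=390625*16807*28561=187509658984375


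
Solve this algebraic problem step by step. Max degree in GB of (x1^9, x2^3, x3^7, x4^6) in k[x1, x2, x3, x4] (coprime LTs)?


Pure powers, coprime LTs => already GB.
Degrees: 9, 3, 7, 6
Max=9


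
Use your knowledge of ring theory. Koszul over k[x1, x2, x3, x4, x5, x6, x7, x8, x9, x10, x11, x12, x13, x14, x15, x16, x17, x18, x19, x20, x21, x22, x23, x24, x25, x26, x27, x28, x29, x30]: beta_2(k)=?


C(n,i)=C(30,2)=435


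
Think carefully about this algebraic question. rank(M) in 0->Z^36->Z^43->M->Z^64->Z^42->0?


Alt sum=0:
(-1)^0*36 + (-1)^1*43 + (-1)^2*? + (-1)^3*64 + (-1)^4*42=0
rank(M)=29


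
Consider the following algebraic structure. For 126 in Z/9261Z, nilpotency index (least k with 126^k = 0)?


126^k mod 9261:
k=1: 126
k=2: 6615
k=3: 0
First zero at k = 3


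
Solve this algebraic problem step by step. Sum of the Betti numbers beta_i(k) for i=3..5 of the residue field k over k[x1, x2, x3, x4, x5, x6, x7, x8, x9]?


Koszul resolution: beta_i(k)=C(n,i), n=9
C(9,3)=84, C(9,4)=126, C(9,5)=126
Sum=336


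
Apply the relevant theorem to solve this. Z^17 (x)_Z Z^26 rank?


rank(M(x)N) = rank(M)*rank(N)
17*26 = 442


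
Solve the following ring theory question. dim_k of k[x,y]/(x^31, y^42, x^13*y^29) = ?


k[x,y]/I, I = (x^31, y^42, x^13*y^29)
Rect: 31x42=1302. Corner: (31-13)x(42-29)=234.
dim = 1302-234 = 1068


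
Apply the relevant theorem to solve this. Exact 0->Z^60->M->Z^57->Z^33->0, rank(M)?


Alt sum=0:
(-1)^0*60 + (-1)^1*? + (-1)^2*57 + (-1)^3*33=0
rank(M)=84


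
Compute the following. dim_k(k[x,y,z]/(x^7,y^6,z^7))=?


Basis: x^iy^jz^k, i<7,j<6,k<7
7*6*7=294


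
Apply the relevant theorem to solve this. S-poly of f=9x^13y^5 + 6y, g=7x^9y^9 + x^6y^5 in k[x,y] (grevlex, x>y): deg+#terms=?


LT(f)=9x^13y^5, LT(g)=7x^9y^9
lcm(LM)=x^13y^9
S(f,g) (scaled by 63 to clear denominators) = 7y^4*f - 9x^4*g = -9x^10y^5 + 42y^5
2 terms, deg 15.
15+2=17


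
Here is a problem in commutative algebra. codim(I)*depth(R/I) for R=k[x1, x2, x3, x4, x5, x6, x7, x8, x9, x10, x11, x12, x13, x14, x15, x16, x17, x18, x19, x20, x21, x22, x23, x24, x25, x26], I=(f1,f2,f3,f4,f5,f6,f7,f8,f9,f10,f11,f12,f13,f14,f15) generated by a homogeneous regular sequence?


codim=15, depth=dim(R/I)=26-15=11
Product=15*11=165


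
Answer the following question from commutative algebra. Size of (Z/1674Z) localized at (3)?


3-primary part: 1674=3^3*62
Size=3^3=27


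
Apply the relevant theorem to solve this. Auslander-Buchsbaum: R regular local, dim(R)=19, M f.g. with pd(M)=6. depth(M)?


pd+depth=depth(R)=19
depth=19-6=13


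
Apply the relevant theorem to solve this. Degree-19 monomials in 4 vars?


C(d+n-1,n-1)=C(22,3)=1540


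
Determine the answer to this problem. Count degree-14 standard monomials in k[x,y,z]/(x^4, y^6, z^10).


Need i<4, j<6, k<10 with i+j+k=14.
For each i, j ranges over max(0,14-i-9)..min(5,14-i):
  i=0: j in [5,5] -> 1
  i=1: j in [4,5] -> 2
  i=2: j in [3,5] -> 3
  i=3: j in [2,5] -> 4
H(14) = 1+2+3+4 = 10


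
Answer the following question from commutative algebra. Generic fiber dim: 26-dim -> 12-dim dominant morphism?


dim(fiber)=dim(X)-dim(Y)=26-12=14


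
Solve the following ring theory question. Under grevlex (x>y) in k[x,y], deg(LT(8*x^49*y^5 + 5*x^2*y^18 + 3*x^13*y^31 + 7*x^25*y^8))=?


LT: 8*x^49*y^5
deg_x=49, deg_y=5
Total=49+5=54


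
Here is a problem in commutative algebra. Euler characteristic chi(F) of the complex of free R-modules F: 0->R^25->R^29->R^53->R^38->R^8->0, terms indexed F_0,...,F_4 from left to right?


chi = sum (-1)^i * rank:
(-1)^0*25=25
(-1)^1*29=-29
(-1)^2*53=53
(-1)^3*38=-38
(-1)^4*8=8
chi=19


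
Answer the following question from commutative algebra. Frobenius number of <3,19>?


gcd(3,19)=1 => F=ab-a-b=3*19-3-19=57-22=35


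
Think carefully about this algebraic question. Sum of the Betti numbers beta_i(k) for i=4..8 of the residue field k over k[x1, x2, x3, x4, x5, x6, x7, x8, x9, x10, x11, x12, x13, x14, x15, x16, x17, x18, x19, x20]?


Koszul resolution: beta_i(k)=C(n,i), n=20
C(20,4)=4845, C(20,5)=15504, C(20,6)=38760, C(20,7)=77520, C(20,8)=125970
Sum=262599


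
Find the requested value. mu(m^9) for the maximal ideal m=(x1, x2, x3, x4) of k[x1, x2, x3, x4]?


Graded Nakayama: mu(m^d) = dim_k (m^d/m^(d+1)) = #degree-9 monomials in 4 vars
C(n+d-1,d)=C(12,9)=220


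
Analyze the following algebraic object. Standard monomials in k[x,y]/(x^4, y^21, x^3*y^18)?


k[x,y]/I, I = (x^4, y^21, x^3*y^18)
Rect: 4x21=84. Corner: (4-3)x(21-18)=3.
dim = 84-3 = 81


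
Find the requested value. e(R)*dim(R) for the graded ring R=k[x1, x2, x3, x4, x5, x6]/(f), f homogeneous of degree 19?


e(R)=deg(f)=19, dim(R)=6-1=5
e*dim=19*5=95


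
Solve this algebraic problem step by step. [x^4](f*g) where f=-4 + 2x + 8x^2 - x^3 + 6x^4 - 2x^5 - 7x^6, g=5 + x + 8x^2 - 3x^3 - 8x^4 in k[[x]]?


[x^4] = sum a_i*b_j, i+j=4
  -4*-8=32
  2*-3=-6
  8*8=64
  -1*1=-1
  6*5=30
Sum=119


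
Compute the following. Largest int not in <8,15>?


gcd(8,15)=1 => F=ab-a-b=8*15-8-15=120-23=97


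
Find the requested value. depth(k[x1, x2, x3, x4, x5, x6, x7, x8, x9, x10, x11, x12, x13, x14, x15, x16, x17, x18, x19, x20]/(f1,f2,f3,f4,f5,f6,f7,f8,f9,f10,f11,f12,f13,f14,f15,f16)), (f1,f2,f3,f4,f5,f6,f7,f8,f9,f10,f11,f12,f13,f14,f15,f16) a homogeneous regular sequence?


depth(R)=20
depth(R/I)=20-16=4


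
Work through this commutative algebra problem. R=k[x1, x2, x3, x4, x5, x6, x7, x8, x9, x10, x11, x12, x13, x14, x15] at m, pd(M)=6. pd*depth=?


pd+depth=15
depth=15-6=9
pd*depth=6*9=54


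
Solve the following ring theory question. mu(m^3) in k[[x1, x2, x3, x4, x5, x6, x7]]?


C(n+d-1,d)=C(9,3)=84


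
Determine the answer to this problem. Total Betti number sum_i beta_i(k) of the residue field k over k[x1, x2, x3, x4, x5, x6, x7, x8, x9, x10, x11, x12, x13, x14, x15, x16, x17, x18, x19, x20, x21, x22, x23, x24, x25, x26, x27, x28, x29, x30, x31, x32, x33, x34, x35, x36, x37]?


Koszul resolution: beta_i(k)=C(n,i), n=37
sum_i C(37,i) = 2^37 = 137438953472


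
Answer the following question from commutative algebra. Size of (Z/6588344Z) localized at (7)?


7-primary part: 6588344=7^7*8
Size=7^7=823543


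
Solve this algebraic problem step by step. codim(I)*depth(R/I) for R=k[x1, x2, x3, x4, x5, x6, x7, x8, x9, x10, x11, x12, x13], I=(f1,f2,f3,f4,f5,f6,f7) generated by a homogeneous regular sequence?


codim=7, depth=dim(R/I)=13-7=6
Product=7*6=42


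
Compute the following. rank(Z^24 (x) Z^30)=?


rank(M(x)N) = rank(M)*rank(N)
24*30 = 720


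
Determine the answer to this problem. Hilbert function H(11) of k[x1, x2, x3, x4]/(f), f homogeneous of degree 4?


C(14,3)-C(10,3)=364-120=244


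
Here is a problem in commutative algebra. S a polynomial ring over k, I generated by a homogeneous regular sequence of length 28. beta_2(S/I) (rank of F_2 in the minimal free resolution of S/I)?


Regular sequence => Koszul complex is the minimal free resolution.
Syz_1 minimally generated by Koszul relations f_i*e_j - f_j*e_i (i<j): mu(Syz_1) = beta_2 = C(m,2) = m(m-1)/2
m=28
28*27/2 = 378


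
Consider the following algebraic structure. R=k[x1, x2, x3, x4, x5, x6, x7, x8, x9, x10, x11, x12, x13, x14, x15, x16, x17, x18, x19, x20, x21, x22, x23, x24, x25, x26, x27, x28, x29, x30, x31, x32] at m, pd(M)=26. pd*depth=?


pd+depth=32
depth=32-26=6
pd*depth=26*6=156


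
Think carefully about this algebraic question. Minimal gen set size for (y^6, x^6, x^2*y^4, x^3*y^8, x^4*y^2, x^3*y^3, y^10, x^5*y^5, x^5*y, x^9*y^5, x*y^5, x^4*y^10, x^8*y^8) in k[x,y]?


Remove redundant (divisible by others).
x^5*y^5 redundant.
y^10 redundant.
x^8*y^8 redundant.
x^4*y^10 redundant.
x^9*y^5 redundant.
x^3*y^8 redundant.
Min: x^6, x^5*y, x^4*y^2, x^3*y^3, x^2*y^4, x*y^5, y^6
Count=7


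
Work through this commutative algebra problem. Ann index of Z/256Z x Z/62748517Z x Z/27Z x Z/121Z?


Exponent = lcm of the cyclic orders; pairwise coprime => product.
2^8*13^7*3^3*11^2=256*62748517*27*121=52479847689984


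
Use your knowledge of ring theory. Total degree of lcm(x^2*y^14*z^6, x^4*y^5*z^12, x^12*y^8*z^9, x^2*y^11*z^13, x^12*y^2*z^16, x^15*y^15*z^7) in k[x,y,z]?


lcm = componentwise max:
x: max(2,4,12,2,12,15)=15
y: max(14,5,8,11,2,15)=15
z: max(6,12,9,13,16,7)=16
Total=15+15+16=46


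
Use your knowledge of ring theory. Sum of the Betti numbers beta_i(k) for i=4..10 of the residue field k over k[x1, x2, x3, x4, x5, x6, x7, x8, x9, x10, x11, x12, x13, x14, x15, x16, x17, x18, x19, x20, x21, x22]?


Koszul resolution: beta_i(k)=C(n,i), n=22
C(22,4)=7315, C(22,5)=26334, C(22,6)=74613, C(22,7)=170544, C(22,8)=319770, C(22,9)=497420, C(22,10)=646646
Sum=1742642


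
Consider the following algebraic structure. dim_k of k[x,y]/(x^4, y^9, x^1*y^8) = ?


k[x,y]/I, I = (x^4, y^9, x^1*y^8)
Rect: 4x9=36. Corner: (4-1)x(9-8)=3.
dim = 36-3 = 33


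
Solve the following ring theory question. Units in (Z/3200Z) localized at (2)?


Local ring = Z/128Z.
phi(128) = 2^6*(2-1) = 64


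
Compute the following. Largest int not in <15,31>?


gcd(15,31)=1 => F=ab-a-b=15*31-15-31=465-46=419


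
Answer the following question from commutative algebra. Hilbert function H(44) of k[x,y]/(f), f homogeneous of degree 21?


H(t)=d for t>=d-1.
d=21, t=44
H(44)=21


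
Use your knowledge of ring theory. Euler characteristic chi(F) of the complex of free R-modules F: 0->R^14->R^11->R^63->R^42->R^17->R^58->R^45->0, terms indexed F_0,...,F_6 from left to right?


chi = sum (-1)^i * rank:
(-1)^0*14=14
(-1)^1*11=-11
(-1)^2*63=63
(-1)^3*42=-42
(-1)^4*17=17
(-1)^5*58=-58
(-1)^6*45=45
chi=28


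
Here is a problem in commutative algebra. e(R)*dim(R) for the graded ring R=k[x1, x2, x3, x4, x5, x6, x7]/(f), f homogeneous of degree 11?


e(R)=deg(f)=11, dim(R)=7-1=6
e*dim=11*6=66


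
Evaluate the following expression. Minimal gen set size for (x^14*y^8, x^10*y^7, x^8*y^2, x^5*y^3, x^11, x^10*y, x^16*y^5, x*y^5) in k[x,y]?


Remove redundant (divisible by others).
x^16*y^5 redundant.
x^10*y^7 redundant.
x^14*y^8 redundant.
Min: x^11, x^10*y, x^8*y^2, x^5*y^3, x*y^5
Count=5


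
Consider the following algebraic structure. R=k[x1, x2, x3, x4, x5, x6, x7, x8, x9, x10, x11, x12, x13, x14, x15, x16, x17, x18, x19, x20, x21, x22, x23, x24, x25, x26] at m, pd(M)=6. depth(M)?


pd+depth=depth(R)=26
depth=26-6=20


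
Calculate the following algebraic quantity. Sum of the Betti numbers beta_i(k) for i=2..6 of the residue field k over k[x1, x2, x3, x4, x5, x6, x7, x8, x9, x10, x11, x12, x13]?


Koszul resolution: beta_i(k)=C(n,i), n=13
C(13,2)=78, C(13,3)=286, C(13,4)=715, C(13,5)=1287, C(13,6)=1716
Sum=4082


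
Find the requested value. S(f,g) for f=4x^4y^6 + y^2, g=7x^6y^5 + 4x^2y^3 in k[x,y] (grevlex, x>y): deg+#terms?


LT(f)=4x^4y^6, LT(g)=7x^6y^5
lcm(LM)=x^6y^6
S(f,g) (scaled by 28 to clear denominators) = 7x^2*f - 4y*g = -16x^2y^4 + 7x^2y^2
2 terms, deg 6.
6+2=8


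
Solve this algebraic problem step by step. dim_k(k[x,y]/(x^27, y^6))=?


Basis: x^i*y^j, i<27, j<6
27*6=162


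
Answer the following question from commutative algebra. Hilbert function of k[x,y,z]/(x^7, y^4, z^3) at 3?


Need i<7, j<4, k<3 with i+j+k=3.
For each i, j ranges over max(0,3-i-2)..min(3,3-i):
  i=0: j in [1,3] -> 3
  i=1: j in [0,2] -> 3
  i=2: j in [0,1] -> 2
  i=3: j in [0,0] -> 1
H(3) = 3+3+2+1 = 9


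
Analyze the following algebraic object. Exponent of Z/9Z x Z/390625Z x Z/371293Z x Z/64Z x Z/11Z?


Exponent = lcm of the cyclic orders; pairwise coprime => product.
3^2*5^8*13^5*2^6*11^1=9*390625*371293*64*11=918950175000000


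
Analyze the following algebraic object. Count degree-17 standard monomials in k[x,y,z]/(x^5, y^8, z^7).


Need i<5, j<8, k<7 with i+j+k=17.
For each i, j ranges over max(0,17-i-6)..min(7,17-i):
  i=0: j in [11,7] -> 0
  i=1: j in [10,7] -> 0
  i=2: j in [9,7] -> 0
  i=3: j in [8,7] -> 0
  i=4: j in [7,7] -> 1
H(17) = 0+0+0+0+1 = 1


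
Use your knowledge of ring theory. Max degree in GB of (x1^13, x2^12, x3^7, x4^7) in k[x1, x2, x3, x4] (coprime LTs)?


Pure powers, coprime LTs => already GB.
Degrees: 13, 12, 7, 7
Max=13


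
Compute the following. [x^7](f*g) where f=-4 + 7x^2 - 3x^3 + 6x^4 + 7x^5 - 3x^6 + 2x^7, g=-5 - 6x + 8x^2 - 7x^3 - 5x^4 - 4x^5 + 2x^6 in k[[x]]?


[x^7] = sum a_i*b_j, i+j=7
  7*-4=-28
  -3*-5=15
  6*-7=-42
  7*8=56
  -3*-6=18
  2*-5=-10
Sum=9


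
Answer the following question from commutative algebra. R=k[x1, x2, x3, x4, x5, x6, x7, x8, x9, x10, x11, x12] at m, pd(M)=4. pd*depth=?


pd+depth=12
depth=12-4=8
pd*depth=4*8=32


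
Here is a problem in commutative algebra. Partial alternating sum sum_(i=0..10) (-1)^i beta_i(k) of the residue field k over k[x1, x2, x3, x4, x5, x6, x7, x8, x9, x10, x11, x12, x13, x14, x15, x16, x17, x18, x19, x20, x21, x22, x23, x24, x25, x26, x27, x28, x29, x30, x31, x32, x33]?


Koszul resolution: beta_i(k)=C(n,i), n=33
sum_(i=0..p) (-1)^i C(n,i) = (-1)^p C(n-1,p)
(-1)^10*C(32,10) = (-1)^10*64512240 = 64512240


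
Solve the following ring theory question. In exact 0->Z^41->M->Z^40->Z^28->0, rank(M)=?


Alt sum=0:
(-1)^0*41 + (-1)^1*? + (-1)^2*40 + (-1)^3*28=0
rank(M)=53


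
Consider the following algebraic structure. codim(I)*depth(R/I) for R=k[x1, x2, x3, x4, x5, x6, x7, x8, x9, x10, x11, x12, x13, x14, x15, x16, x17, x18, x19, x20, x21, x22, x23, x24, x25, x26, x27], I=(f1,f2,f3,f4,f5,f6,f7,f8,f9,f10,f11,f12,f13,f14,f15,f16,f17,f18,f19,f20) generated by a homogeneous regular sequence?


codim=20, depth=dim(R/I)=27-20=7
Product=20*7=140


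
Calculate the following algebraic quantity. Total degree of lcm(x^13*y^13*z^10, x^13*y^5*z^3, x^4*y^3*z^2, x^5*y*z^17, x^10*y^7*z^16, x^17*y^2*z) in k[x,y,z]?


lcm = componentwise max:
x: max(13,13,4,5,10,17)=17
y: max(13,5,3,1,7,2)=13
z: max(10,3,2,17,16,1)=17
Total=17+13+17=47


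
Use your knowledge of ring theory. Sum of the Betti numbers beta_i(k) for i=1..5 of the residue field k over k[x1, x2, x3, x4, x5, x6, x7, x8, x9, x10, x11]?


Koszul resolution: beta_i(k)=C(n,i), n=11
C(11,1)=11, C(11,2)=55, C(11,3)=165, C(11,4)=330, C(11,5)=462
Sum=1023


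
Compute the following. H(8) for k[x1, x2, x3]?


C(d+n-1,n-1)=C(10,2)=45


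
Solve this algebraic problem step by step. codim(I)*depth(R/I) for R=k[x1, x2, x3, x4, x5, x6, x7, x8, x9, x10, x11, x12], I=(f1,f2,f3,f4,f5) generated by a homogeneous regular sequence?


codim=5, depth=dim(R/I)=12-5=7
Product=5*7=35


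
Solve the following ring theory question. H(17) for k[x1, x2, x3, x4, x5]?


C(d+n-1,n-1)=C(21,4)=5985


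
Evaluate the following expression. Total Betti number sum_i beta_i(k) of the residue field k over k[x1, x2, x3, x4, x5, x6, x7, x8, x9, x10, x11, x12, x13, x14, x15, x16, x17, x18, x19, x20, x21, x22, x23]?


Koszul resolution: beta_i(k)=C(n,i), n=23
sum_i C(23,i) = 2^23 = 8388608


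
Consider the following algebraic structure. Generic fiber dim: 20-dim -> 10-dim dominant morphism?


dim(fiber)=dim(X)-dim(Y)=20-10=10


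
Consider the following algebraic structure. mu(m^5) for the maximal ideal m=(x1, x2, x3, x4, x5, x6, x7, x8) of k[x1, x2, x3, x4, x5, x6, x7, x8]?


Graded Nakayama: mu(m^d) = dim_k (m^d/m^(d+1)) = #degree-5 monomials in 8 vars
C(n+d-1,d)=C(12,5)=792


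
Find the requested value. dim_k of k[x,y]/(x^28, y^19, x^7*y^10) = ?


k[x,y]/I, I = (x^28, y^19, x^7*y^10)
Rect: 28x19=532. Corner: (28-7)x(19-10)=189.
dim = 532-189 = 343


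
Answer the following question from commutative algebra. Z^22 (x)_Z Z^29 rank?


rank(M(x)N) = rank(M)*rank(N)
22*29 = 638


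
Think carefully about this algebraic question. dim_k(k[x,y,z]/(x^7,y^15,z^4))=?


Basis: x^iy^jz^k, i<7,j<15,k<4
7*15*4=420


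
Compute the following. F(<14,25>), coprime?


gcd(14,25)=1 => F=ab-a-b=14*25-14-25=350-39=311


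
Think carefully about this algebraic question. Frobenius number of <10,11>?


gcd(10,11)=1 => F=ab-a-b=10*11-10-11=110-21=89


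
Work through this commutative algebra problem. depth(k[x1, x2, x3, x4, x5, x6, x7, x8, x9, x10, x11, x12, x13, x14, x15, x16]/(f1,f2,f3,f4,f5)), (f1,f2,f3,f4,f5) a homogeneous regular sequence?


depth(R)=16
depth(R/I)=16-5=11


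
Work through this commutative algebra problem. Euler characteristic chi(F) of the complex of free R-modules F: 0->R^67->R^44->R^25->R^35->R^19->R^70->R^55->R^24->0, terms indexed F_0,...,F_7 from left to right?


chi = sum (-1)^i * rank:
(-1)^0*67=67
(-1)^1*44=-44
(-1)^2*25=25
(-1)^3*35=-35
(-1)^4*19=19
(-1)^5*70=-70
(-1)^6*55=55
(-1)^7*24=-24
chi=-7


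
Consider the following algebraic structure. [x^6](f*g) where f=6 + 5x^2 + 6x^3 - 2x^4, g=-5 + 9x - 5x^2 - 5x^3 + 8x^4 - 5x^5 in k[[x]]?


[x^6] = sum a_i*b_j, i+j=6
  5*8=40
  6*-5=-30
  -2*-5=10
Sum=20


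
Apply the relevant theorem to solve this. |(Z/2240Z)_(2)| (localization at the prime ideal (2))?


2-primary part: 2240=2^6*35
Size=2^6=64


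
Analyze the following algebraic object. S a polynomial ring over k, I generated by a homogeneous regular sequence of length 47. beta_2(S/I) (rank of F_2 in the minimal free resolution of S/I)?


Regular sequence => Koszul complex is the minimal free resolution.
Syz_1 minimally generated by Koszul relations f_i*e_j - f_j*e_i (i<j): mu(Syz_1) = beta_2 = C(m,2) = m(m-1)/2
m=47
47*46/2 = 1081


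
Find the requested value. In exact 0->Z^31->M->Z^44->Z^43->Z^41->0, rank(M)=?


Alt sum=0:
(-1)^0*31 + (-1)^1*? + (-1)^2*44 + (-1)^3*43 + (-1)^4*41=0
rank(M)=73


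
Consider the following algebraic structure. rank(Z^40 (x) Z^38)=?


rank(M(x)N) = rank(M)*rank(N)
40*38 = 1520


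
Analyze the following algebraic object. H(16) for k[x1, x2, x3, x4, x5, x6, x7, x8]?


C(d+n-1,n-1)=C(23,7)=245157


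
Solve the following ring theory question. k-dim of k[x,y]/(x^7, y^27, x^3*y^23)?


k[x,y]/I, I = (x^7, y^27, x^3*y^23)
Rect: 7x27=189. Corner: (7-3)x(27-23)=16.
dim = 189-16 = 173


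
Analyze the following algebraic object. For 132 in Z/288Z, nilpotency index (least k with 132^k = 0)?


132^k mod 288:
k=1: 132
k=2: 144
k=3: 0
First zero at k = 3


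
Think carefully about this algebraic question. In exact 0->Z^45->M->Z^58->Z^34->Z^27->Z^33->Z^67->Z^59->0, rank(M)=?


Alt sum=0:
(-1)^0*45 + (-1)^1*? + (-1)^2*58 + (-1)^3*34 + (-1)^4*27 + (-1)^5*33 + (-1)^6*67 + (-1)^7*59=0
rank(M)=71


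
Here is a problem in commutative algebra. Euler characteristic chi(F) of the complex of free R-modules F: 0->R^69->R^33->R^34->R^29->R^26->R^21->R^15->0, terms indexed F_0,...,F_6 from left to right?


chi = sum (-1)^i * rank:
(-1)^0*69=69
(-1)^1*33=-33
(-1)^2*34=34
(-1)^3*29=-29
(-1)^4*26=26
(-1)^5*21=-21
(-1)^6*15=15
chi=61


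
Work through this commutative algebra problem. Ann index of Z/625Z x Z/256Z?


Exponent = lcm of the cyclic orders; pairwise coprime => product.
5^4*2^8=625*256=160000


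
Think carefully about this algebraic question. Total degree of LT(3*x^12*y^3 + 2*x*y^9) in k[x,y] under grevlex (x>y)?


LT: 3*x^12*y^3
deg_x=12, deg_y=3
Total=12+3=15


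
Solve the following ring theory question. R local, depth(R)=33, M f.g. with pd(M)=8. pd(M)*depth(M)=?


pd+depth=33
depth=33-8=25
pd*depth=8*25=200


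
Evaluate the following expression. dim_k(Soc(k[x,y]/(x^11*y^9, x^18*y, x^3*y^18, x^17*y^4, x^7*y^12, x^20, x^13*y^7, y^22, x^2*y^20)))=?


Socle = ann(m) = span of standard monomials u with x*u, y*u in I (staircase corners).
Minimal generators: x^20, x^18*y, x^17*y^4, x^13*y^7, x^11*y^9, x^7*y^12, x^3*y^18, x^2*y^20, y^22
Corners: xy^21, x^2y^19, x^6y^17, x^10y^11, x^12y^8, x^16y^6, x^17y^3, x^19
Socle dim=8
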